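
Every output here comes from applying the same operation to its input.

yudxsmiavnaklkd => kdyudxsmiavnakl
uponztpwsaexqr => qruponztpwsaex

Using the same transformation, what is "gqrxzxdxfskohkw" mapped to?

Looking at the pairs, the operation is to move the last 2 characters to the front (rotate right by 2).
"gqrxzxdxfskohkw" → "kwgqrxzxdxfskoh".

kwgqrxzxdxfskoh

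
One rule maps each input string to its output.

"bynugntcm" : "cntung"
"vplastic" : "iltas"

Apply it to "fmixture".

Rule — take characters alternately from the front and the back (1st, last, 2nd, 2nd-last, ...), then delete the first 3 characters.
Applying both steps to "fmixture": "femriuxt", then "riuxt".

riuxt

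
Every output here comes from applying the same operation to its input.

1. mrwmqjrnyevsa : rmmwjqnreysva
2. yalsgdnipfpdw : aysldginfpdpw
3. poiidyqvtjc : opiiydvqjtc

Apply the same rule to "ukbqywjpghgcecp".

Each output is the input with this applied: swap each adjacent pair of characters (1↔2, 3↔4, ...).
"ukbqywjpghgcecp" → "kuqbwypjhgcgcep".

kuqbwypjhgcgcep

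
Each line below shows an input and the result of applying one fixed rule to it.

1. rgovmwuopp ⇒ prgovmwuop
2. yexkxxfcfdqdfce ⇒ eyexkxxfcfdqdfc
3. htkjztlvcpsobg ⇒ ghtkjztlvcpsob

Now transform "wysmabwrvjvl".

The pattern: move the last character to the front.
Applying that to "wysmabwrvjvl" gives "lwysmabwrvjv".

lwysmabwrvjv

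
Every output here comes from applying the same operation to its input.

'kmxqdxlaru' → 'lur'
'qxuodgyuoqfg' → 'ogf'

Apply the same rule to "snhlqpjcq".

In each case the input is transformed by: swap each adjacent pair of characters (1↔2, 3↔4, ...), then keep only the last 3 characters.
Starting from "snhlqpjcq": after the first operation, "nslhpqcjq"; after the second, "cjq".

cjq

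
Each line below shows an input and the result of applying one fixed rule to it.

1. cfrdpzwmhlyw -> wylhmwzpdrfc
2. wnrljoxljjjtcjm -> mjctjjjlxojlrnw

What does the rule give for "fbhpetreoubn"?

nbuoertephbf

The pattern: reverse the string.
"fbhpetreoubn" → "nbuoertephbf".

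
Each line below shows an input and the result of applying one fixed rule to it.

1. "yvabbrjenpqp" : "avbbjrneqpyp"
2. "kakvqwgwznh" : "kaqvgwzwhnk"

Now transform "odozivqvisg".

Looking at the pairs, the operation is to move the first character to the end, then swap each adjacent pair of characters (1↔2, 3↔4, ...).
For "odozivqvisg", step one produces "dozivqvisgo"; step two turns that into "odizqvivgso".

odizqvivgso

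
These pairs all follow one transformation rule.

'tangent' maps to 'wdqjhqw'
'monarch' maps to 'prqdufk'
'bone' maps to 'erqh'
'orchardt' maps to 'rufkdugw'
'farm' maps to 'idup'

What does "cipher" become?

Rule — shift every letter 3 places forward in the alphabet (wrapping around).
"cipher" → "flskhu".

flskhu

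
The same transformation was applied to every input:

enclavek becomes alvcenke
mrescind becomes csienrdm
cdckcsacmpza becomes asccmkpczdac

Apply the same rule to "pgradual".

dauraglp

The rule is to swap the front and back halves of the string, then take characters alternately from the front and the back (1st, last, 2nd, 2nd-last, ...).
Working it through for "pgradual": intermediate "dualpgra", final "dauraglp".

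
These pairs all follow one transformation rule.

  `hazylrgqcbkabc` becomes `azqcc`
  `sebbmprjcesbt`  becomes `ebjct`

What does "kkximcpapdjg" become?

kxap

The rule is to swap each adjacent pair of characters (1↔2, 3↔4, ...), then keep one character in every 3, starting at position 1 (positions 1st, 4th, 7th, ...).
For "kkximcpapdjg", step one produces "kkixcmapdpgj"; step two turns that into "kxap".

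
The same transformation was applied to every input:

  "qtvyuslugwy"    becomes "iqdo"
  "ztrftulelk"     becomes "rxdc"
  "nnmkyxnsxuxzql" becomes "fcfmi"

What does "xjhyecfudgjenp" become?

pqxyf

Rule — shift every letter 8 places backward in the alphabet (wrapping around), then keep one character in every 3, starting at position 1 (positions 1st, 4th, 7th, ...).
Working it through for "xjhyecfudgjenp": intermediate "pbzqwuxmvybwfh", final "pqxyf".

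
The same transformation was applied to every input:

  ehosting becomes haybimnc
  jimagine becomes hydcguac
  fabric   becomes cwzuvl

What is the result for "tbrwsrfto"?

Looking at the pairs, the operation is to move the last 2 characters to the front (rotate right by 2), then shift every letter 6 places backward in the alphabet (wrapping around).
"tbrwsrfto" → "totbrwsrf" → "ninvlqmlz".
(Check on "ehosting": → "ngehosti" → "haybimnc" ✓)

ninvlqmlz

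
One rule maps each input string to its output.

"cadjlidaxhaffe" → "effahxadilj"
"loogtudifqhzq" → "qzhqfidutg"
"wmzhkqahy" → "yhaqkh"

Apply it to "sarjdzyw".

wyzdj

Looking at the pairs, the operation is to reverse the string, then delete the last 3 characters.
Starting from "sarjdzyw": after the first operation, "wyzdjras"; after the second, "wyzdj".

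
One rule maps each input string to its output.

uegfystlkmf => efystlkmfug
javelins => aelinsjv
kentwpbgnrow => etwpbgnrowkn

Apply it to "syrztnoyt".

yztnoytsr

In each case the input is transformed by: move the first 2 characters to the end (rotate left by 2), then swap the first and last characters.
"syrztnoyt" → "rztnoytsy" → "yztnoytsr".
(Check on "javelins": → "velinsja" → "aelinsjv" ✓)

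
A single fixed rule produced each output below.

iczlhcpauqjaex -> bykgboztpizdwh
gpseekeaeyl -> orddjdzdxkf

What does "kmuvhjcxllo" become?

Looking at the pairs, the operation is to shift every letter 1 place backward in the alphabet (wrapping around), then move the first character to the end.
Working it through for "kmuvhjcxllo": intermediate "jltugibwkkn", final "ltugibwkknj".

ltugibwkknj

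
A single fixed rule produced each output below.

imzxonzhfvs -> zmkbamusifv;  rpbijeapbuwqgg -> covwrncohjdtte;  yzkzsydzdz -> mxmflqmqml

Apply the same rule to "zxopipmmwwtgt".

kbcvczzjjgtgm

The transformation: shift every letter 13 places forward in the alphabet (wrapping around) — i.e. ROT13, then move the first character to the end.
On "zxopipmmwwtgt": the first step gives "mkbcvczzjjgtg", and the second then gives "kbcvczzjjgtgm".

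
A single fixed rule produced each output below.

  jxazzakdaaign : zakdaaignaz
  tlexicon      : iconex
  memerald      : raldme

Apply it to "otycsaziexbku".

saziexbkuyc

Looking at the pairs, the operation is to delete the first 2 characters, then move the first 2 characters to the end (rotate left by 2).
On "otycsaziexbku": the first step gives "ycsaziexbku", and the second then gives "saziexbkuyc".
(Check on "tlexicon": → "exicon" → "iconex" ✓)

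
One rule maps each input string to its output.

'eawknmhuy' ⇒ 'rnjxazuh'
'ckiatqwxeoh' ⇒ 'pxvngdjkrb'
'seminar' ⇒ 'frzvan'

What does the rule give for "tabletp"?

The rule is to shift every letter 13 places forward in the alphabet (wrapping around) — i.e. ROT13, then delete the last character.
Working it through for "tabletp": intermediate "gnoyrgc", final "gnoyrg".

gnoyrg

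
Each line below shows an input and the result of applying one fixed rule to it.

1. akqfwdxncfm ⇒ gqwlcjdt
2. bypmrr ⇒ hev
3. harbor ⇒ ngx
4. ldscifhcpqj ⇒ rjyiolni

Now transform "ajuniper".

gpato

The pattern: delete the last 3 characters, then shift every letter 6 places forward in the alphabet (wrapping around).
"ajuniper" → "ajuni" → "gpato".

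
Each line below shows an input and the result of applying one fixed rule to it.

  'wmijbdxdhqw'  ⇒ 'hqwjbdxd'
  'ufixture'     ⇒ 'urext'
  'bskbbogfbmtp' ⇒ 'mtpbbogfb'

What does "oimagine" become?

The transformation: delete the first 3 characters, then move the last 3 characters to the front (rotate right by 3).
"oimagine" → "agine" → "ineag".

ineag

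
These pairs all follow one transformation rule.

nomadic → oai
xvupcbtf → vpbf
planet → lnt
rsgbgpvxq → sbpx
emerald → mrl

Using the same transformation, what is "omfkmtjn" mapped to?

The rule is to keep every other character starting from the second (positions 2nd, 4th, 6th, ...).
"omfkmtjn" → "mktn".

mktn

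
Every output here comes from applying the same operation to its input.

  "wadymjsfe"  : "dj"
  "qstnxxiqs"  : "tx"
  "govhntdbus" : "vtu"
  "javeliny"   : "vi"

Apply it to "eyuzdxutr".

The transformation: delete the last character, then keep one character in every 3, starting at position 3 (positions 3rd, 6th, 9th, ...).
On "eyuzdxutr" that produces "ux".

ux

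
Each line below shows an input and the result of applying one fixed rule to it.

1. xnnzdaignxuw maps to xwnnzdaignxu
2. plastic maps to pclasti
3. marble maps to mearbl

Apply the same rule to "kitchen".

knitche

The transformation: swap the first and last characters, then move the last character to the front.
Starting from "kitchen": after the first operation, "nitchek"; after the second, "knitche".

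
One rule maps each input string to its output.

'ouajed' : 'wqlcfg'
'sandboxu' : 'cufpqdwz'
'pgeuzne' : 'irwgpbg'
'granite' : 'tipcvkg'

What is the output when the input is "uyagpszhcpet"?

awicurjbrevg

Each output is the input with this applied: shift every letter 2 places forward in the alphabet (wrapping around), then swap each adjacent pair of characters (1↔2, 3↔4, ...).
"uyagpszhcpet" → "wacirubjergv" → "awicurjbrevg".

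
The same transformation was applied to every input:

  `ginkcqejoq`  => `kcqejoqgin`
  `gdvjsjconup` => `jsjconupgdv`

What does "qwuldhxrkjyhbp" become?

ldhxrkjyhbpqwu

What's happening: move the first 3 characters to the end (rotate left by 3).
"qwuldhxrkjyhbp" → "ldhxrkjyhbpqwu".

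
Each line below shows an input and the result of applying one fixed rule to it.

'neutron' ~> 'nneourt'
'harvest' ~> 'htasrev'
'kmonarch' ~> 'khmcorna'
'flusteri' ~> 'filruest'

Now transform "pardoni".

The transformation: take characters alternately from the front and the back (1st, last, 2nd, 2nd-last, ...).
For "pardoni" the result is "pianrod".

pianrod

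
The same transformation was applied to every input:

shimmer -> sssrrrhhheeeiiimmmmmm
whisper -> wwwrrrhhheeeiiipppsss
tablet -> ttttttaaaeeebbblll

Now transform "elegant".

eeetttlllnnneeeaaaggg

Each output is the input with this applied: take characters alternately from the front and the back (1st, last, 2nd, 2nd-last, ...), then repeat every character 3 times.
Working it through for "elegant": intermediate "etlneag", final "eeetttlllnnneeeaaaggg".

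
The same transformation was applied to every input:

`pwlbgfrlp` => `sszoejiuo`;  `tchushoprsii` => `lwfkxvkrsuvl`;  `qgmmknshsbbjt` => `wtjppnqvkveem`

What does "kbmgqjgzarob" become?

In each case the input is transformed by: move the last character to the front, then shift every letter 3 places forward in the alphabet (wrapping around).
Starting from "kbmgqjgzarob": after the first operation, "bkbmgqjgzaro"; after the second, "enepjtmjcdur".
(Check on "qgmmknshsbbjt": → "tqgmmknshsbbj" → "wtjppnqvkveem" ✓)

enepjtmjcdur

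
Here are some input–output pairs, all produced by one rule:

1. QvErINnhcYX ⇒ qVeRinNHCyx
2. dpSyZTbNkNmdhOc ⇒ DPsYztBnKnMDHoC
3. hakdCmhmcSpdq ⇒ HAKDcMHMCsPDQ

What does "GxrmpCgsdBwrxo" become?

gXRMPcGSDbWRXO

Looking at the pairs, the operation is to flip the case of every letter.
On "GxrmpCgsdBwrxo" that produces "gXRMPcGSDbWRXO".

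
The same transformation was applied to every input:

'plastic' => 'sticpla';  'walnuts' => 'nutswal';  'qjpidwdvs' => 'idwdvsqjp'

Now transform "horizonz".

izonzhor

The rule is to move the first 3 characters to the end (rotate left by 3).
On "horizonz" that produces "izonzhor".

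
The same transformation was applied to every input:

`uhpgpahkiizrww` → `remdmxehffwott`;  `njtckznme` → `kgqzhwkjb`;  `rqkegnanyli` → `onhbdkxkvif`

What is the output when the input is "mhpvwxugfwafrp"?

jemsturdctxcom

The rule is to shift every letter 3 places backward in the alphabet (wrapping around).
On "mhpvwxugfwafrp" that produces "jemsturdctxcom".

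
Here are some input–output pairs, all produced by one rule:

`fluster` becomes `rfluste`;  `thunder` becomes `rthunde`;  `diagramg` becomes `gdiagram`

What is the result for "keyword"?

Looking at the pairs, the operation is to move the last character to the front.
So "keyword" becomes "dkeywor".

dkeywor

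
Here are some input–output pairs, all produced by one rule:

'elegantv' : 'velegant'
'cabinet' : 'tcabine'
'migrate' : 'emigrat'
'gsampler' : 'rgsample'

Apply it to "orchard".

dorchar

What's happening: move the last character to the front.
On "orchard" that produces "dorchar".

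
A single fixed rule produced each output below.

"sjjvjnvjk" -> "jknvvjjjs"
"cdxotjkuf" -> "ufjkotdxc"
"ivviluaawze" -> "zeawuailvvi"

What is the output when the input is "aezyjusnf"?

nfusyjeza

In each case the input is transformed by: reverse the string, then swap each adjacent pair of characters (1↔2, 3↔4, ...).
For "aezyjusnf" the result is "nfusyjeza".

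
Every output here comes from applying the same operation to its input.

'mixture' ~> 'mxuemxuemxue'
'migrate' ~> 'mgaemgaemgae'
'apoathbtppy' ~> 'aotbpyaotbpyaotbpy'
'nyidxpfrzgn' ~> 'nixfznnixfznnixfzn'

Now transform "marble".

In each case the input is transformed by: keep every other character starting from the first (positions 1st, 3rd, 5th, ...), then write the whole string 3 times in a row.
For "marble", step one produces "mrl"; step two turns that into "mrlmrlmrl".

mrlmrlmrl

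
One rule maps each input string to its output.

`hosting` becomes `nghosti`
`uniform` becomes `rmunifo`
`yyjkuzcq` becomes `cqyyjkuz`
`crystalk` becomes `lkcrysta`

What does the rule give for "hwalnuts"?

Rule — move the last 2 characters to the front (rotate right by 2).
For "hwalnuts" the result is "tshwalnu".

tshwalnu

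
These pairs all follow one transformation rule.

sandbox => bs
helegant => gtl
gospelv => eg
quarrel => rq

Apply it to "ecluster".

Each output is the input with this applied: move the first 3 characters to the end (rotate left by 3), then keep one character in every 3, starting at position 2 (positions 2nd, 5th, 8th, ...).
Applying both steps to "ecluster": "usterecl", then "srl".
(Check on "sandbox": → "dboxsan" → "bs" ✓)

srl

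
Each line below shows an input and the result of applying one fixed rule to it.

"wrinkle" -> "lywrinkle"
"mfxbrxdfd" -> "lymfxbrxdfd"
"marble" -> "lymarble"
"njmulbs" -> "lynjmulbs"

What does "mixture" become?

lymixture

Looking at the pairs, the operation is to prepend "ly".
For "mixture" the result is "lymixture".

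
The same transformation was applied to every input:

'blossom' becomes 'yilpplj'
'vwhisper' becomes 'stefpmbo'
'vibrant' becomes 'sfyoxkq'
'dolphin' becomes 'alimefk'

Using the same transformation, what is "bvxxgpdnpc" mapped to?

Each output is the input with this applied: shift every letter 3 places backward in the alphabet (wrapping around).
Applying that to "bvxxgpdnpc" gives "ysuudmakmz".

ysuudmakmz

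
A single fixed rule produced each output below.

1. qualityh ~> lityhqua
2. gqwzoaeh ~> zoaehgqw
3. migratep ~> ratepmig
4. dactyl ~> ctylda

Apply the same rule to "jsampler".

mplerjsa

Each output is the input with this applied: swap the front and back halves of the string, then move the last character to the front.
Working it through for "jsampler": intermediate "plerjsam", final "mplerjsa".
(Check on "qualityh": → "ityhqual" → "lityhqua" ✓)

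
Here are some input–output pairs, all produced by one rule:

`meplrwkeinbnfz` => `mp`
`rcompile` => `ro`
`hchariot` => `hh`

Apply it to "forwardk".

Rule — keep every other character starting from the first (positions 1st, 3rd, 5th, ...), then keep only the first 2 characters.
Applying both steps to "forwardk": "frad", then "fr".

fr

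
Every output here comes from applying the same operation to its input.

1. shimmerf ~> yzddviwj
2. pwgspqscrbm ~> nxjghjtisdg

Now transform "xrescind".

What's happening: shift every letter 9 places backward in the alphabet (wrapping around), then move the first character to the end.
"xrescind" → "oivjtzeu" → "ivjtzeuo".

ivjtzeuo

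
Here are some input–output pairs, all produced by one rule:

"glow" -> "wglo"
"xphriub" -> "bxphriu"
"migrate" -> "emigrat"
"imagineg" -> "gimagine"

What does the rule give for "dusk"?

What's happening: move the last character to the front.
So "dusk" becomes "kdus".

kdus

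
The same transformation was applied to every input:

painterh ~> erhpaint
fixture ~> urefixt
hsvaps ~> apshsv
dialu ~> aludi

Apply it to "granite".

In each case the input is transformed by: move the last 3 characters to the front (rotate right by 3).
For "granite" the result is "itegran".

itegran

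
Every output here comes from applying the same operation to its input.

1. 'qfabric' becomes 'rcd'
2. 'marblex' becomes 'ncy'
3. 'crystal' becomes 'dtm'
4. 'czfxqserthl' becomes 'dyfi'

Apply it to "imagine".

jhf

The pattern: shift every letter 1 place forward in the alphabet (wrapping around), then keep one character in every 3, starting at position 1 (positions 1st, 4th, 7th, ...).
Applying both steps to "imagine": "jnbhjof", then "jhf".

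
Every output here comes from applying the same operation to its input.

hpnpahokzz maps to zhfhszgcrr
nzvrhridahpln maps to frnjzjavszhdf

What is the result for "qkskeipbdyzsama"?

The pattern: shift every letter 8 places backward in the alphabet (wrapping around).
Doing the same to "qkskeipbdyzsama": "ickcwahtvqrkses".

ickcwahtvqrkses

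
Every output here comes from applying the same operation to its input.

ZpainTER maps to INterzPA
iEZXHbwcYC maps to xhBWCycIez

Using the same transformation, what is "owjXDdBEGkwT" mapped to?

Rule — move the first 3 characters to the end (rotate left by 3), then flip the case of every letter.
Working it through for "owjXDdBEGkwT": intermediate "XDdBEGkwTowj", final "xdDbegKWtOWJ".

xdDbegKWtOWJ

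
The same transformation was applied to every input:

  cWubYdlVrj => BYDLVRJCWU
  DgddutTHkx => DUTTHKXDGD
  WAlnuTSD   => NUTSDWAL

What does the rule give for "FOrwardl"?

Looking at the pairs, the operation is to move the first 3 characters to the end (rotate left by 3), then convert every letter to uppercase.
So "FOrwardl" becomes "WARDLFOR".

WARDLFOR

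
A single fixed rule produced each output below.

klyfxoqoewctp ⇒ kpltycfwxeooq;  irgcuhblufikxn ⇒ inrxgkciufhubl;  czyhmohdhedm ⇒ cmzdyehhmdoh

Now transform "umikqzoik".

ukmiiokzq

The rule is to take characters alternately from the front and the back (1st, last, 2nd, 2nd-last, ...).
Applying that to "umikqzoik" gives "ukmiiokzq".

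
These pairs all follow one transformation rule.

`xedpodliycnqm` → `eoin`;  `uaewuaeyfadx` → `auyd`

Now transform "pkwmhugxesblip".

khxbp

The transformation: keep one character in every 3, starting at position 2 (positions 2nd, 5th, 8th, ...).
On "pkwmhugxesblip" that produces "khxbp".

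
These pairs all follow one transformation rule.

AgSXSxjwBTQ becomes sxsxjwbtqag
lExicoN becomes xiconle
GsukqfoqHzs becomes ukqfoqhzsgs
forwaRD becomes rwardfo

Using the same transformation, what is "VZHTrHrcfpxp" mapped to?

The transformation: move the first 2 characters to the end (rotate left by 2), then convert every letter to lowercase.
"VZHTrHrcfpxp" → "HTrHrcfpxpVZ" → "htrhrcfpxpvz".

htrhrcfpxpvz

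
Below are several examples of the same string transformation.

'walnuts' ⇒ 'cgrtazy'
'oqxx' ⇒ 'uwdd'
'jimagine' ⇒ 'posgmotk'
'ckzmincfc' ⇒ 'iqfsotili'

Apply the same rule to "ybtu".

In each case the input is transformed by: shift every letter 6 places forward in the alphabet (wrapping around).
Applying that to "ybtu" gives "ehza".

ehza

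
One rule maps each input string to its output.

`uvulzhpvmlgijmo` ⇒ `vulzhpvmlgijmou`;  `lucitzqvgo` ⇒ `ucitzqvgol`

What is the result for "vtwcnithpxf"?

twcnithpxfv

Rule — move the first character to the end.
Doing the same to "vtwcnithpxf": "twcnithpxfv".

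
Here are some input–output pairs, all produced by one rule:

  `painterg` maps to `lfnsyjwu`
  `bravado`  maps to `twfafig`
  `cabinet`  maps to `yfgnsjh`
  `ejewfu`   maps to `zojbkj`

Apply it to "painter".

In each case the input is transformed by: swap the first and last characters, then shift every letter 5 places forward in the alphabet (wrapping around).
For "painter" the result is "wfnsyju".

wfnsyju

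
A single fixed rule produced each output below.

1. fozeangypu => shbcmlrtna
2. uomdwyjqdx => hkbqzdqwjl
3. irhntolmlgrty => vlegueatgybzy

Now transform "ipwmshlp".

vccyjuzf

In each case the input is transformed by: take characters alternately from the front and the back (1st, last, 2nd, 2nd-last, ...), then shift every letter 13 places forward in the alphabet (wrapping around) — i.e. ROT13.
Working it through for "ipwmshlp": intermediate "ipplwhms", final "vccyjuzf".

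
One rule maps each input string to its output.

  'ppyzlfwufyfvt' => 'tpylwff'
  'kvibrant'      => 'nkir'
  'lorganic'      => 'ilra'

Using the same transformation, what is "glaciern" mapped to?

rgai

Each output is the input with this applied: keep every other character starting from the first (positions 1st, 3rd, 5th, ...), then move the last character to the front.
"glaciern" → "gair" → "rgai".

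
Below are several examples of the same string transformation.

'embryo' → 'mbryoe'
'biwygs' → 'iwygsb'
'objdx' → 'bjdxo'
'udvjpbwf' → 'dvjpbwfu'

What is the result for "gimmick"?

The pattern: move the first character to the end.
So "gimmick" becomes "immickg".

immickg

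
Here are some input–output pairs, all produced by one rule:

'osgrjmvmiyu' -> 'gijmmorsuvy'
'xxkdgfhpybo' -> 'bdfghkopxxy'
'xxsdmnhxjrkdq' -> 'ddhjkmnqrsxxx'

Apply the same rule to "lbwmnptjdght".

bdghjlmnpttw

Looking at the pairs, the operation is to sort the characters into alphabetical order.
"lbwmnptjdght" → "bdghjlmnpttw".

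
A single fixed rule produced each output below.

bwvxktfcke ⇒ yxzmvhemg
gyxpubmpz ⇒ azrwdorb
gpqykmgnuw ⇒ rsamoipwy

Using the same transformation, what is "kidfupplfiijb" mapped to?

kfhwrrnhkkld

What's happening: delete the first character, then shift every letter 2 places forward in the alphabet (wrapping around).
"kidfupplfiijb" → "kfhwrrnhkkld".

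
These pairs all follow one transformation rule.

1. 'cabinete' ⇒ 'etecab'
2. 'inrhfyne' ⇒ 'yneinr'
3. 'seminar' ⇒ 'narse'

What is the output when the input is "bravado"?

Looking at the pairs, the operation is to move the last 3 characters to the front (rotate right by 3), then delete the last 2 characters.
"bravado" → "adobrav" → "adobr".

adobr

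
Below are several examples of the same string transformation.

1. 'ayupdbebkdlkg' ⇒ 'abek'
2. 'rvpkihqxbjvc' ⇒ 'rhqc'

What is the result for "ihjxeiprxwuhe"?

Each output is the input with this applied: swap each adjacent pair of characters (1↔2, 3↔4, ...), then keep one character in every 3, starting at position 2 (positions 2nd, 5th, 8th, ...).
Doing the same to "ihjxeiprxwuhe": "iiph".

iiph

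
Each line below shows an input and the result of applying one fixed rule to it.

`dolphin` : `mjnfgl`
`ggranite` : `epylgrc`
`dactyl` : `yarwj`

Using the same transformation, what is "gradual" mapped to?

The rule is to delete the first character, then shift every letter 2 places backward in the alphabet (wrapping around).
Working it through for "gradual": intermediate "radual", final "pybsyj".

pybsyj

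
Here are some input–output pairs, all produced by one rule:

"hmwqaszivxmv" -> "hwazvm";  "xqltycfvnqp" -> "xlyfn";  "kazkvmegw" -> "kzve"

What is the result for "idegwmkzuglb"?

The pattern: swap each adjacent pair of characters (1↔2, 3↔4, ...), then keep every other character starting from the second (positions 2nd, 4th, 6th, ...).
Doing the same to "idegwmkzuglb": "iewkul".

iewkul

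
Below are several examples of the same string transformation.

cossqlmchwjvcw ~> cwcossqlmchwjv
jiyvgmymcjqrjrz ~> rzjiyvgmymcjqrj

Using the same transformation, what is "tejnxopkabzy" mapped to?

What's happening: move the last 2 characters to the front (rotate right by 2).
On "tejnxopkabzy" that produces "zytejnxopkab".

zytejnxopkab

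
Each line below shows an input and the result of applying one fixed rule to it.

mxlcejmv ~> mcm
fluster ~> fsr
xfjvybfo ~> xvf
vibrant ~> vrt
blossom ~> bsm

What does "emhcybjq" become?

Each output is the input with this applied: keep one character in every 3, starting at position 1 (positions 1st, 4th, 7th, ...).
On "emhcybjq" that produces "ecj".

ecj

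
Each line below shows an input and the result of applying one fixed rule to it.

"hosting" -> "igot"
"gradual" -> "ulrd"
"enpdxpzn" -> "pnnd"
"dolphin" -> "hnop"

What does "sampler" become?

Each output is the input with this applied: move the last 3 characters to the front (rotate right by 3), then keep every other character starting from the first (positions 1st, 3rd, 5th, ...).
Working it through for "sampler": intermediate "lersamp", final "lrap".

lrap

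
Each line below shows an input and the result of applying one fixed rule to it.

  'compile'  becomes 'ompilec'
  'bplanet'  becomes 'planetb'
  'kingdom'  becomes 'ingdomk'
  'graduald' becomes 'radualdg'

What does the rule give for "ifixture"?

fixturei

Rule — move the first character to the end.
On "ifixture" that produces "fixturei".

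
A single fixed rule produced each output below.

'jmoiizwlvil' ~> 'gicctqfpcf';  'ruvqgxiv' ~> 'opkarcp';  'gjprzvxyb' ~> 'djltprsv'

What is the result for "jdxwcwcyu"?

The rule is to delete the first character, then shift every letter 6 places backward in the alphabet (wrapping around).
Working it through for "jdxwcwcyu": intermediate "dxwcwcyu", final "xrqwqwso".
(Check on "jmoiizwlvil": → "moiizwlvil" → "gicctqfpcf" ✓)

xrqwqwso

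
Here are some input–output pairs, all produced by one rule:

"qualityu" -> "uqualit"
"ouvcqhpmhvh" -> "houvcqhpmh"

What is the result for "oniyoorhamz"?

What's happening: move the last character to the front, then delete the last character.
"oniyoorhamz" → "zoniyoorham" → "zoniyoorha".

zoniyoorha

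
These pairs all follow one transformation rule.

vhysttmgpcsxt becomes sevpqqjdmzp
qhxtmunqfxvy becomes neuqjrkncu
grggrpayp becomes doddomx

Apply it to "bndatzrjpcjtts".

ykaxqwogmzgq

What's happening: shift every letter 3 places backward in the alphabet (wrapping around), then delete the last 2 characters.
"bndatzrjpcjtts" → "ykaxqwogmzgqqp" → "ykaxqwogmzgq".
(Check on "qhxtmunqfxvy": → "neuqjrkncusv" → "neuqjrkncu" ✓)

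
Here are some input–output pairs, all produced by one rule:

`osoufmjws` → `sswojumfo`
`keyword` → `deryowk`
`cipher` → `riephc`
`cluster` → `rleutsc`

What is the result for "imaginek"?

Each output is the input with this applied: take characters alternately from the front and the back (1st, last, 2nd, 2nd-last, ...), then move the first character to the end.
Doing the same to "imaginek": "kmeangii".

kmeangii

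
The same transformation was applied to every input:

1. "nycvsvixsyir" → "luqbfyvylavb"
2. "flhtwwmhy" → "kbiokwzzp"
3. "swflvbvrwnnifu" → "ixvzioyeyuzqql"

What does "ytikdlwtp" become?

Looking at the pairs, the operation is to shift every letter 3 places forward in the alphabet (wrapping around), then move the last 2 characters to the front (rotate right by 2).
"ytikdlwtp" → "bwlngozws" → "wsbwlngoz".

wsbwlngoz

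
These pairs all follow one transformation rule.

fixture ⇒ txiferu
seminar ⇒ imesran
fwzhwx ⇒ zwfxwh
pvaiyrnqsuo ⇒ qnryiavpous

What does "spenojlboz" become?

Looking at the pairs, the operation is to reverse the string, then move the first 3 characters to the end (rotate left by 3).
On "spenojlboz": the first step gives "zobljoneps", and the second then gives "ljonepszob".

ljonepszob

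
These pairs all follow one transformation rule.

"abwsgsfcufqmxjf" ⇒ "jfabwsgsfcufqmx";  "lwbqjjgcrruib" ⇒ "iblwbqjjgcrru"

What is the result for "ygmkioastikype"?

peygmkioastiky

The rule is to move the last 2 characters to the front (rotate right by 2).
On "ygmkioastikype" that produces "peygmkioastiky".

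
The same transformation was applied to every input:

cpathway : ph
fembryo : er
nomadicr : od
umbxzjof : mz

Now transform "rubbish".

The rule is to move the last character to the front, then keep one character in every 3, starting at position 3 (positions 3rd, 6th, 9th, ...).
Starting from "rubbish": after the first operation, "hrubbis"; after the second, "ui".

ui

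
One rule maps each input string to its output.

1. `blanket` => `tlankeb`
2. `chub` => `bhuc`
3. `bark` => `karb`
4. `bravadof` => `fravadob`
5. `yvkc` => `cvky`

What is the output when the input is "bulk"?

Each output is the input with this applied: swap the first and last characters.
So "bulk" becomes "kulb".

kulb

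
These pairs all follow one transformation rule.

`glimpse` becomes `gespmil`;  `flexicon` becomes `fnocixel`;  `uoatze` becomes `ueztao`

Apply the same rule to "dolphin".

dnihplo

What's happening: move the first character to the end, then reverse the string.
On "dolphin": the first step gives "olphind", and the second then gives "dnihplo".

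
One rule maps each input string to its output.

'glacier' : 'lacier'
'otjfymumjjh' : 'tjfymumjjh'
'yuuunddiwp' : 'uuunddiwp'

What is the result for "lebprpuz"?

ebprpuz

In each case the input is transformed by: delete the first character.
So "lebprpuz" becomes "ebprpuz".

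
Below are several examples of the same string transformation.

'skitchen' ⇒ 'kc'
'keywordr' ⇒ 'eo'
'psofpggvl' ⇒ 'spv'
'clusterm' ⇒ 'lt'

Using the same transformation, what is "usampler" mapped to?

sp

Each output is the input with this applied: delete the last character, then keep one character in every 3, starting at position 2 (positions 2nd, 5th, 8th, ...).
Working it through for "usampler": intermediate "usample", final "sp".
(Check on "psofpggvl": → "psofpggv" → "spv" ✓)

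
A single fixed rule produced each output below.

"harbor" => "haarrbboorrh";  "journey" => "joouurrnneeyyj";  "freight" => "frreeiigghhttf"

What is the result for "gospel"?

Rule — double every character, then move the first character to the end.
Applying both steps to "gospel": "ggoossppeell", then "goossppeellg".

goossppeellg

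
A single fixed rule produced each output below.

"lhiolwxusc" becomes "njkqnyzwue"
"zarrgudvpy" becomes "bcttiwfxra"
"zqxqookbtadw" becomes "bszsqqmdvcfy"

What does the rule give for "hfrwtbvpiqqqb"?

jhtyvdxrksssd

The transformation: shift every letter 2 places forward in the alphabet (wrapping around).
So "hfrwtbvpiqqqb" becomes "jhtyvdxrksssd".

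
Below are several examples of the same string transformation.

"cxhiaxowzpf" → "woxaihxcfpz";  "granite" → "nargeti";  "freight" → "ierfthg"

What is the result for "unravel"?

arnulev

Looking at the pairs, the operation is to move the last 3 characters to the front (rotate right by 3), then reverse the string.
"unravel" → "velunra" → "arnulev".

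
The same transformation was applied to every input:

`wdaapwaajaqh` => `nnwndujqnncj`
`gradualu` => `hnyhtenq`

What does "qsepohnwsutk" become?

ajfhgxdfrcbu

What's happening: shift every letter 13 places forward in the alphabet (wrapping around) — i.e. ROT13, then swap the front and back halves of the string.
"qsepohnwsutk" → "dfrcbuajfhgx" → "ajfhgxdfrcbu".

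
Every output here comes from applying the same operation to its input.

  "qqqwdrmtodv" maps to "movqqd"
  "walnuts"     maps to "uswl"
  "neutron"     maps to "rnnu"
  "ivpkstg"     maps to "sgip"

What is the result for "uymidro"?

doum

The rule is to keep every other character starting from the first (positions 1st, 3rd, 5th, ...), then swap the front and back halves of the string.
"uymidro" → "umdo" → "doum".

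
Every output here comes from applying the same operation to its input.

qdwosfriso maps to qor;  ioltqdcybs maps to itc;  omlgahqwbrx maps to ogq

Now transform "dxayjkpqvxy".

dyp

The transformation: delete the last 3 characters, then keep one character in every 3, starting at position 1 (positions 1st, 4th, 7th, ...).
Doing the same to "dxayjkpqvxy": "dyp".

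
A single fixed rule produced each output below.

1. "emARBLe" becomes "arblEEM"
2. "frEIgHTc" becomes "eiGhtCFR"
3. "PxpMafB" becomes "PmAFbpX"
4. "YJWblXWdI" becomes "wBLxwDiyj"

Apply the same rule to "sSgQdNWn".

GqDnwNSs

Rule — flip the case of every letter, then move the first 2 characters to the end (rotate left by 2).
"sSgQdNWn" → "SsGqDnwN" → "GqDnwNSs".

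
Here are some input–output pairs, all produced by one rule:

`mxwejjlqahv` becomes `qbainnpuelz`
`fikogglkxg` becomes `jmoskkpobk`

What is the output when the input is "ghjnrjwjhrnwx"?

klnrvnanlvrab

The pattern: shift every letter 4 places forward in the alphabet (wrapping around).
"ghjnrjwjhrnwx" → "klnrvnanlvrab".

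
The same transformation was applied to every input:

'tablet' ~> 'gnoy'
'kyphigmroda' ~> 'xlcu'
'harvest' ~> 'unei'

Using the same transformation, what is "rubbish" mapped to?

ehoo

In each case the input is transformed by: shift every letter 13 places forward in the alphabet (wrapping around) — i.e. ROT13, then keep only the first 4 characters.
Starting from "rubbish": after the first operation, "ehoovfu"; after the second, "ehoo".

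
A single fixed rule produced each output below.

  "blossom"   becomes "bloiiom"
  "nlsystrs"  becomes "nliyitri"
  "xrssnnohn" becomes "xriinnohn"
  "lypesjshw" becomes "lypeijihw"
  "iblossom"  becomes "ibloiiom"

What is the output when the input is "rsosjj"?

In each case the input is transformed by: replace every "s" with "i".
On "rsosjj" that produces "rioijj".

rioijj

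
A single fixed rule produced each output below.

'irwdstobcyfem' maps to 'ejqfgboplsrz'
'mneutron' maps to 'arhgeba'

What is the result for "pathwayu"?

ngujnlh

Rule — shift every letter 13 places forward in the alphabet (wrapping around) — i.e. ROT13, then delete the first character.
"pathwayu" → "cngujnlh" → "ngujnlh".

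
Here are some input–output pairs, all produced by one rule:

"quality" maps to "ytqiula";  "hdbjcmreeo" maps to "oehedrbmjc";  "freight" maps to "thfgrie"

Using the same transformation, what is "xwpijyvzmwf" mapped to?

What's happening: move the last character to the front, then take characters alternately from the front and the back (1st, last, 2nd, 2nd-last, ...).
Applying both steps to "xwpijyvzmwf": "fxwpijyvzmw", then "fwxmwzpviyj".

fwxmwzpviyj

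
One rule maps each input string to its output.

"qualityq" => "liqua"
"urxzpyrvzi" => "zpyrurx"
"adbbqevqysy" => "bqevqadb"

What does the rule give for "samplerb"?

plsam

Looking at the pairs, the operation is to delete the last 3 characters, then move the first 3 characters to the end (rotate left by 3).
On "samplerb": the first step gives "sampl", and the second then gives "plsam".
(Check on "qualityq": → "quali" → "liqua" ✓)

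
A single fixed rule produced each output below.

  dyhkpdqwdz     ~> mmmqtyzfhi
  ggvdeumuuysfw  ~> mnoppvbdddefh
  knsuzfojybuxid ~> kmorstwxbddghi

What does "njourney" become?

Looking at the pairs, the operation is to sort the characters into alphabetical order, then shift every letter 9 places forward in the alphabet (wrapping around).
For "njourney", step one produces "ejnnoruy"; step two turns that into "nswwxadh".

nswwxadh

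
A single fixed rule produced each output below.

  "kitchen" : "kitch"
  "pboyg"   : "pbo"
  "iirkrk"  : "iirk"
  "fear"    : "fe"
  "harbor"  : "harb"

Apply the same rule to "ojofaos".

ojofa

Looking at the pairs, the operation is to delete the last 2 characters.
Applying that to "ojofaos" gives "ojofa".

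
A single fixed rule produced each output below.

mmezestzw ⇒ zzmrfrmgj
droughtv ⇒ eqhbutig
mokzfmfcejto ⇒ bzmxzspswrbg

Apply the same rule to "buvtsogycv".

The rule is to shift every letter 13 places forward in the alphabet (wrapping around) — i.e. ROT13, then swap each adjacent pair of characters (1↔2, 3↔4, ...).
Working it through for "buvtsogycv": intermediate "ohigfbtlpi", final "hogibfltip".

hogibfltip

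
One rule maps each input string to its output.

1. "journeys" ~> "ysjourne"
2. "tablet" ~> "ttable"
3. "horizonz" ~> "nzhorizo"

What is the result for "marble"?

emarbl

The rule is to move the first 2 characters to the end (rotate left by 2), then swap the front and back halves of the string.
Doing the same to "marble": "emarbl".
(Check on "horizonz": → "rizonzho" → "nzhorizo" ✓)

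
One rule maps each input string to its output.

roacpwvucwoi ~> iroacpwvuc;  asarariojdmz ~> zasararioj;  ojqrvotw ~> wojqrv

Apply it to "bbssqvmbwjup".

The rule is to move the last 3 characters to the front (rotate right by 3), then delete the first 2 characters.
For "bbssqvmbwjup" the result is "pbbssqvmbw".

pbbssqvmbw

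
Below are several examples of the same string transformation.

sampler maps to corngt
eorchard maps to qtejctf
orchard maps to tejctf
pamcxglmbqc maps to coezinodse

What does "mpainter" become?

What's happening: delete the first character, then shift every letter 2 places forward in the alphabet (wrapping around).
On "mpainter": the first step gives "painter", and the second then gives "rckpvgt".

rckpvgt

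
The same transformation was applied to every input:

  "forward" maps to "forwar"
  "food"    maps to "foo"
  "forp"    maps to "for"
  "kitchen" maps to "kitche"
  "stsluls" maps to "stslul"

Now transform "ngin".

What's happening: delete the last character.
On "ngin" that produces "ngi".

ngi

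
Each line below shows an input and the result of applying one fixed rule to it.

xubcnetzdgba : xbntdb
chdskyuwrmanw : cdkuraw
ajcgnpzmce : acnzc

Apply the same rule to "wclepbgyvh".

wlpgv

Each output is the input with this applied: keep every other character starting from the first (positions 1st, 3rd, 5th, ...).
Applying that to "wclepbgyvh" gives "wlpgv".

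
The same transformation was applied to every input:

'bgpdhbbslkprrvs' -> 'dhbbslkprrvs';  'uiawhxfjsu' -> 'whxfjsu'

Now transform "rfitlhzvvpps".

tlhzvvpps

The pattern: delete the first 3 characters.
So "rfitlhzvvpps" becomes "tlhzvvpps".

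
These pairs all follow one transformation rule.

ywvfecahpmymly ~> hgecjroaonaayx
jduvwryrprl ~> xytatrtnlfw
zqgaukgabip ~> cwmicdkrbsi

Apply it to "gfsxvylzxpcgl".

Each output is the input with this applied: shift every letter 2 places forward in the alphabet (wrapping around), then move the first 3 characters to the end (rotate left by 3).
Applying both steps to "gfsxvylzxpcgl": "ihuzxanbzrein", then "zxanbzreinihu".

zxanbzreinihu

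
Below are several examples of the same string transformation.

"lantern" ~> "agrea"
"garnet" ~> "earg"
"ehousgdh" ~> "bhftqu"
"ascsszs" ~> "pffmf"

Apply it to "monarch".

anepu

In each case the input is transformed by: delete the first 2 characters, then shift every letter 13 places forward in the alphabet (wrapping around) — i.e. ROT13.
"monarch" → "narch" → "anepu".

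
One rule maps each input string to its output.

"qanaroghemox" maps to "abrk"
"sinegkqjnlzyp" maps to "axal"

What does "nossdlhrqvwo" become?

fydb

Looking at the pairs, the operation is to shift every letter 13 places forward in the alphabet (wrapping around) — i.e. ROT13, then keep one character in every 3, starting at position 3 (positions 3rd, 6th, 9th, ...).
Working it through for "nossdlhrqvwo": intermediate "abffqyuedijb", final "fydb".
(Check on "sinegkqjnlzyp": → "fvartxdwaymlc" → "axal" ✓)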